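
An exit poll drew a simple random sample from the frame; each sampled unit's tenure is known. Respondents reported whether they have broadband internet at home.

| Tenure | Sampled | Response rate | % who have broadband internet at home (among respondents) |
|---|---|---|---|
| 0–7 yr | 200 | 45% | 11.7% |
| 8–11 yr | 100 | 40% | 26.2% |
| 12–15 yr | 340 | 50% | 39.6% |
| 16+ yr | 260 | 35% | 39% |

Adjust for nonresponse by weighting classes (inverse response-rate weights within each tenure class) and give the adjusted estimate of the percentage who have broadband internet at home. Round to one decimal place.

Weighting each respondent by the inverse class response rate inflates each class back to its sampled size, so the class weight is n_sampled:
  0–7 yr: 200 × 11.7 = 2340
  8–11 yr: 100 × 26.2 = 2620
  12–15 yr: 340 × 39.6 = 13,464
  16+ yr: 260 × 39 = 10,140
Adjusted estimate = 28,564 / 900 = 31.7378 → 31.7%.

31.7%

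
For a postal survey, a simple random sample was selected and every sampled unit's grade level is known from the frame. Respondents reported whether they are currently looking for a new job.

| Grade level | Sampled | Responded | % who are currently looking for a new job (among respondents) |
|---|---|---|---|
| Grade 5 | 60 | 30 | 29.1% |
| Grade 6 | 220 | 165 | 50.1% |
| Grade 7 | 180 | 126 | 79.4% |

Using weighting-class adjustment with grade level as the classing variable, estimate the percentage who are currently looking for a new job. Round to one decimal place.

58.8%

Response rates by class: Grade 5 30/60 = 50%, Grade 6 165/220 = 75%, Grade 7 126/180 = 70%.
Each respondent's weight = sampled/responded in their class; summing within a class gives n_sampled, so:
  Grade 5: 60 × 29.1 = 1746
  Grade 6: 220 × 50.1 = 11,022
  Grade 7: 180 × 79.4 = 14292
Adjusted estimate = 27,060 / 460 = 58.8261 → 58.8%.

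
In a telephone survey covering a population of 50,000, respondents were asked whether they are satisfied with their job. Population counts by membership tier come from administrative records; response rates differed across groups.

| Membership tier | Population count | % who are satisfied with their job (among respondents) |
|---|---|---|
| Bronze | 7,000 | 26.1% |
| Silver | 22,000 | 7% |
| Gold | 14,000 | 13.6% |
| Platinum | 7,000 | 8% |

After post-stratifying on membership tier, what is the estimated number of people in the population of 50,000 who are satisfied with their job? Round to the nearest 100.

5,800

Estimated count per cell = population count × respondent percentage:
  Bronze: 7,000 × 26.1% = 1827
  Silver: 22,000 × 7% = 1540
  Gold: 14,000 × 13.6% = 1904
  Platinum: 7,000 × 8% = 560
Estimated total = 5831 → 5,800.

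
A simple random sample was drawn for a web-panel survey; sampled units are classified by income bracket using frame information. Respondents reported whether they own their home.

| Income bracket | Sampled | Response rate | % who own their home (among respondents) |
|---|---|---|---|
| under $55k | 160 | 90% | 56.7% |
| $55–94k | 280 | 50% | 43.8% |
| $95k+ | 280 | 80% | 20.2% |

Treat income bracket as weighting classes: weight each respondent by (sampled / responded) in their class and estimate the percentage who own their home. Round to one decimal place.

37.5%

Each respondent's weight = sampled/responded in their class; summing within a class gives n_sampled, so:
  under $55k: 160 × 56.7 = 9072
  $55–94k: 280 × 43.8 = 12,264
  $95k+: 280 × 20.2 = 5656
Adjusted estimate = 26,992 / 720 = 37.4889 → 37.5%.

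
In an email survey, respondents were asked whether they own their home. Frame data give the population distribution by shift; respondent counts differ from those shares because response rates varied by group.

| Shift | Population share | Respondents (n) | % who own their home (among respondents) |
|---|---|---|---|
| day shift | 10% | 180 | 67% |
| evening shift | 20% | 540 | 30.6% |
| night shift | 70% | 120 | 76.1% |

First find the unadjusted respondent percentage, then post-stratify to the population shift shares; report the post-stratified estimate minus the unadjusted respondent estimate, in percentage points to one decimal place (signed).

+21.2 percentage points

Unadjusted (pooled respondent) estimate weights by respondent counts:
  (180/840)×67 + (540/840)×30.6 + (120/840)×76.1 = 44.9%
Reweighting by population shift shares:
  0.1×67 + 0.2×30.6 + 0.7×76.1 = 66.09%
Difference = 66.09 − 44.9 = 21.19 pp.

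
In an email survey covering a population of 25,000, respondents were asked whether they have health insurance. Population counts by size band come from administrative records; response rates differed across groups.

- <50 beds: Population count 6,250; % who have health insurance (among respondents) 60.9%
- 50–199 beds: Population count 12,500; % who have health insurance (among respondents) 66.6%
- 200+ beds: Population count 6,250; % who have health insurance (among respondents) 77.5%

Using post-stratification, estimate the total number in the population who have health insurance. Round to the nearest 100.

17,000

Estimated count per cell = population count × respondent percentage:
  <50 beds: 6,250 × 60.9% = 3806.25
  50–199 beds: 12,500 × 66.6% = 8325
  200+ beds: 6,250 × 77.5% = 4843.75
Estimated total = 16,975 → 17,000.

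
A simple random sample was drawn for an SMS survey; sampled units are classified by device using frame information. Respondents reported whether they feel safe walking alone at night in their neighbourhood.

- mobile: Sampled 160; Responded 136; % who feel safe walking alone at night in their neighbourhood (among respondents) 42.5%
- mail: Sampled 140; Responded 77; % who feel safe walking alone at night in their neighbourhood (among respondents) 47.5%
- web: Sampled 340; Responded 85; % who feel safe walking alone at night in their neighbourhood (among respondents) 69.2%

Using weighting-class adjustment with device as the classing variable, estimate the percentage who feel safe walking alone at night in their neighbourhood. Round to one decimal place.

57.8%

Response rates by class: mobile 136/160 = 85%, mail 77/140 = 55%, web 85/340 = 25%.
Each respondent's weight = sampled/responded in their class; summing within a class gives n_sampled, so:
  mobile: 160 × 42.5 = 6800
  mail: 140 × 47.5 = 6650
  web: 340 × 69.2 = 23,528
Adjusted estimate = 36,978 / 640 = 57.7781 → 57.8%.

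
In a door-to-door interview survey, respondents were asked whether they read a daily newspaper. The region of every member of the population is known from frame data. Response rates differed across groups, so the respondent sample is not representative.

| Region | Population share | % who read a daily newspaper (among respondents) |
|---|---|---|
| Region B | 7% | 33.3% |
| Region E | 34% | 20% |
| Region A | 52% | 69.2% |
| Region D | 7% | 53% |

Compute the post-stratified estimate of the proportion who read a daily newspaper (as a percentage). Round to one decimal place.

Each cell contributes population-share × respondent value:
  Region B: 0.07 × 33.3 = 2.331
  Region E: 0.34 × 20 = 6.8
  Region A: 0.52 × 69.2 = 35.984
  Region D: 0.07 × 53 = 3.71
Post-stratified estimate = 48.825 → 48.8%.

48.8%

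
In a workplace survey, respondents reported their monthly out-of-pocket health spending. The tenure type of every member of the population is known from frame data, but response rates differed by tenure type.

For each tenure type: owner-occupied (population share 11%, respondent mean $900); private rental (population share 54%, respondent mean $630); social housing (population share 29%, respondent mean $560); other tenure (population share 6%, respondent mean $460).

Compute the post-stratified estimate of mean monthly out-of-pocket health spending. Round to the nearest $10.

$630

Weight each group's respondent value by its population share:
  owner-occupied: 0.11 × 900 = 99
  private rental: 0.54 × 630 = 340.2
  social housing: 0.29 × 560 = 162.4
  other tenure: 0.06 × 460 = 27.6
Post-stratified estimate = 629.2 → $630.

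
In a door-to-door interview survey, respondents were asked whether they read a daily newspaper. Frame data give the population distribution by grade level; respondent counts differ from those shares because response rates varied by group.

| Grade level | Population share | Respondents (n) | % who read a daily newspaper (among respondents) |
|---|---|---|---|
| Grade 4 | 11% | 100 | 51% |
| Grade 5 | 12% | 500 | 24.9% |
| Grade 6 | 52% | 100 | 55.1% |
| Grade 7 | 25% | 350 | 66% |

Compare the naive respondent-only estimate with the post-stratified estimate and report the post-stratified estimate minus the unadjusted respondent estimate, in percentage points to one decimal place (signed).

+9.8 percentage points

Naive respondent-only estimate (weights = respondent counts):
  (100/1050)×51 + (500/1050)×24.9 + (100/1050)×55.1 + (350/1050)×66 = 43.9619%
Post-stratified estimate weights by population shares:
  0.11×51 + 0.12×24.9 + 0.52×55.1 + 0.25×66 = 53.75%
Difference = 53.75 − 43.9619 = 9.7881 pp.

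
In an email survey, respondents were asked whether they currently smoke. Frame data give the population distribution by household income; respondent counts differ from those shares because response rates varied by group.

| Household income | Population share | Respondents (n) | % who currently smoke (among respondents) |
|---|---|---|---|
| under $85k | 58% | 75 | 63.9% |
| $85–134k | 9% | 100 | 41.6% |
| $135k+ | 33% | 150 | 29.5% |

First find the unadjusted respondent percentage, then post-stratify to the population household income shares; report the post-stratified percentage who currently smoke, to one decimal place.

Naive respondent-only estimate (weights = respondent counts):
  (75/325)×63.9 + (100/325)×41.6 + (150/325)×29.5 = 41.1615%
Post-stratified estimate weights by population shares:
  0.58×63.9 + 0.09×41.6 + 0.33×29.5 = 50.541%

50.5%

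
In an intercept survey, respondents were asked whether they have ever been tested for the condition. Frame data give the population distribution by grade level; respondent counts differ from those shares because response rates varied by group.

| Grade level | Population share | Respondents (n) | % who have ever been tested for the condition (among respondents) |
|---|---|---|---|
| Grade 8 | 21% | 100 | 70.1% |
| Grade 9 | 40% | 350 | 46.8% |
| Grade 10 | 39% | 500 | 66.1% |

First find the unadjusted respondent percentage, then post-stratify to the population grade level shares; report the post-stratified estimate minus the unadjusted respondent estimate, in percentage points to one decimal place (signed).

Without adjustment, the pooled respondent share is:
  (100/950)×70.1 + (350/950)×46.8 + (500/950)×66.1 = 59.4105%
Post-stratified estimate weights by population shares:
  0.21×70.1 + 0.4×46.8 + 0.39×66.1 = 59.22%
Difference = 59.22 − 59.4105 = -0.1905 pp.

-0.2 percentage points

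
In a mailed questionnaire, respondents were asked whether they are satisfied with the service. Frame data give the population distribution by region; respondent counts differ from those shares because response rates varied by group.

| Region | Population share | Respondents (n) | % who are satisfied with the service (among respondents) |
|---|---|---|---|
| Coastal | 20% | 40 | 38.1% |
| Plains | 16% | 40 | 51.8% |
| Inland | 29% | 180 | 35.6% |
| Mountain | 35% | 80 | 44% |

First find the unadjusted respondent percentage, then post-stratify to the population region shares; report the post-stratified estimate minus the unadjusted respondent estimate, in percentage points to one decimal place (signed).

Unadjusted (pooled respondent) estimate weights by respondent counts:
  (40/340)×38.1 + (40/340)×51.8 + (180/340)×35.6 + (80/340)×44 = 39.7765%
Post-stratified estimate weights by population shares:
  0.2×38.1 + 0.16×51.8 + 0.29×35.6 + 0.35×44 = 41.632%
Difference = 41.632 − 39.7765 = 1.8555 pp.

+1.9 percentage points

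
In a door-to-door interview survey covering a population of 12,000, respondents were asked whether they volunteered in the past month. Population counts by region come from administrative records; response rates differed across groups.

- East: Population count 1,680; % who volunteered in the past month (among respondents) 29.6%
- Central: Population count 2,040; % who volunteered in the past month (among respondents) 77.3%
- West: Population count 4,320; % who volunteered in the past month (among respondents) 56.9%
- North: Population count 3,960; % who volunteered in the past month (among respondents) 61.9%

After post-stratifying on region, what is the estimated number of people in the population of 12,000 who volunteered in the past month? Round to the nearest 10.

6,980

Each cell contributes its population count × the respondent rate:
  East: 1,680 × 29.6% = 497.28
  Central: 2,040 × 77.3% = 1576.92
  West: 4,320 × 56.9% = 2458.08
  North: 3,960 × 61.9% = 2451.24
Estimated total = 6983.52 → 6,980.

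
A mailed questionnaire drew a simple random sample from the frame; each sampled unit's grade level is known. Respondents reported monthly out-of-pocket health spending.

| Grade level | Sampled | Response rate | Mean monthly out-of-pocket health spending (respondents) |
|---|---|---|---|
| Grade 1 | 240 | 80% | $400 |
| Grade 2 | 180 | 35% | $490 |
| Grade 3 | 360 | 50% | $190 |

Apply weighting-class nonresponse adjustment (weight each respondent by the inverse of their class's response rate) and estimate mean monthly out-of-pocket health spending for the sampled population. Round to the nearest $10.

$320

With weight = n_sampled/n_responded per class, the weighted class total is n_sampled:
  Grade 1: 240 × 400 = 96,000
  Grade 2: 180 × 490 = 88,200
  Grade 3: 360 × 190 = 68,400
Adjusted estimate = 252,600 / 780 = 323.846 → $320.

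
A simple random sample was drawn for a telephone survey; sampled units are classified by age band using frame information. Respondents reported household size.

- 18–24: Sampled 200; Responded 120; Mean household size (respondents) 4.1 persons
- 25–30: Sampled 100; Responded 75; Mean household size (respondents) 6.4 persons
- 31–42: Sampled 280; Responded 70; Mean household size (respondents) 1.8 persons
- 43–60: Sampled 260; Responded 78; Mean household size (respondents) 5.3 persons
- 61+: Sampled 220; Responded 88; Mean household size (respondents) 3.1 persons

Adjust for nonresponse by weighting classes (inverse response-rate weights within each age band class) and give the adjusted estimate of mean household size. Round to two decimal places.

Class response rates: 18–24 120/200 = 60%, 25–30 75/100 = 75%, 31–42 70/280 = 25%, 43–60 78/260 = 30%, 61+ 88/220 = 40%.
Weighting each respondent by the inverse class response rate inflates each class back to its sampled size, so the class weight is n_sampled:
  18–24: 200 × 4.1 = 820
  25–30: 100 × 6.4 = 640
  31–42: 280 × 1.8 = 504
  43–60: 260 × 5.3 = 1378
  61+: 220 × 3.1 = 682
Adjusted estimate = 4024 / 1,060 = 3.79623 → 3.80.

3.80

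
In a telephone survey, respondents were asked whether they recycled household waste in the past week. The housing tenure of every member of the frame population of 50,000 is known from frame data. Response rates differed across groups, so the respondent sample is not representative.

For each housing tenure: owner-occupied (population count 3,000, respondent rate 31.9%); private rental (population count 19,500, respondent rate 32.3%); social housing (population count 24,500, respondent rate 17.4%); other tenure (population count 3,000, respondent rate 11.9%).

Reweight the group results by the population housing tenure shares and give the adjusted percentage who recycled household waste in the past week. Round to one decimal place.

23.8%

Each cell contributes population-share × respondent value:
  owner-occupied: (3,000/50,000) × 31.9 = 1.914
  private rental: (19,500/50,000) × 32.3 = 12.597
  social housing: (24,500/50,000) × 17.4 = 8.526
  other tenure: (3,000/50,000) × 11.9 = 0.714
Post-stratified estimate = 23.751 → 23.8%.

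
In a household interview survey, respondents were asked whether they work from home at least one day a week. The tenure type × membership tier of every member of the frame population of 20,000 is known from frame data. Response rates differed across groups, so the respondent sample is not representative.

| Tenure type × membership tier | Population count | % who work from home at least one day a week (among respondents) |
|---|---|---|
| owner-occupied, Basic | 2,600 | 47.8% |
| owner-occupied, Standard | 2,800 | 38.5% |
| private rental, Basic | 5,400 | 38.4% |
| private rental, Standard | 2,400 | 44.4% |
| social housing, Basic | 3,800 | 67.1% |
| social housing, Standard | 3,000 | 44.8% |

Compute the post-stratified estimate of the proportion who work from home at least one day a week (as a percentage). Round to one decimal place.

46.8%

Reweight to the known tenure type × membership tier distribution:
  owner-occupied, Basic: (2,600/20,000) × 47.8 = 6.214
  owner-occupied, Standard: (2,800/20,000) × 38.5 = 5.39
  private rental, Basic: (5,400/20,000) × 38.4 = 10.368
  private rental, Standard: (2,400/20,000) × 44.4 = 5.328
  social housing, Basic: (3,800/20,000) × 67.1 = 12.749
  social housing, Standard: (3,000/20,000) × 44.8 = 6.72
Post-stratified estimate = 46.769 → 46.8%.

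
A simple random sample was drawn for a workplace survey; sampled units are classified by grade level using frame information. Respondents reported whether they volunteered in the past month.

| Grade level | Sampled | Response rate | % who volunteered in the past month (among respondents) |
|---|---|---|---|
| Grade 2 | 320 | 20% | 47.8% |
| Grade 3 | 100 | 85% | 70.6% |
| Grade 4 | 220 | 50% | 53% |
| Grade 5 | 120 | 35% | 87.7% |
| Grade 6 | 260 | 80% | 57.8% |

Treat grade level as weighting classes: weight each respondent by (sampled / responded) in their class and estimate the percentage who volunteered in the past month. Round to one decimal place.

Inverse-response-rate weighting restores each class to its sampled count, so class totals weight by n_sampled:
  Grade 2: 320 × 47.8 = 15,296
  Grade 3: 100 × 70.6 = 7060
  Grade 4: 220 × 53 = 11,660
  Grade 5: 120 × 87.7 = 10,524
  Grade 6: 260 × 57.8 = 15,028
Adjusted estimate = 59,568 / 1,020 = 58.4 → 58.4%.

58.4%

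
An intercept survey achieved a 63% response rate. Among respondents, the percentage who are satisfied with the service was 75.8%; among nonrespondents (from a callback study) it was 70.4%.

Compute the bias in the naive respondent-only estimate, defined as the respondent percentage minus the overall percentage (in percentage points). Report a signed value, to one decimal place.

+2.0 percentage points

Nonresponse fraction = 1 − 0.63 = 0.37.
Bias = (nonresponse fraction) × (respondent percentage − nonrespondent percentage)
     = 0.37 × (75.8 − 70.4) = 0.37 × 5.4 = 1.998.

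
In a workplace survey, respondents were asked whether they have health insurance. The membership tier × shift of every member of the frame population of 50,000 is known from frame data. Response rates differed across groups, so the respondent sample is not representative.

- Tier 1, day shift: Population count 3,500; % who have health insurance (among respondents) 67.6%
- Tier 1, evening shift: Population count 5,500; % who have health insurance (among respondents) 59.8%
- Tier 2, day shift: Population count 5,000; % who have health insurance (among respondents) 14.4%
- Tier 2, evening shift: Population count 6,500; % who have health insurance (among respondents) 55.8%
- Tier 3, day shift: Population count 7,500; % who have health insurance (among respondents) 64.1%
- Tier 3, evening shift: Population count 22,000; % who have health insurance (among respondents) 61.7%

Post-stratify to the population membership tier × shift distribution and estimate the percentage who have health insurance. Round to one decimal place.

Reweight to the known membership tier × shift distribution:
  Tier 1, day shift: (3,500/50,000) × 67.6 = 4.732
  Tier 1, evening shift: (5,500/50,000) × 59.8 = 6.578
  Tier 2, day shift: (5,000/50,000) × 14.4 = 1.44
  Tier 2, evening shift: (6,500/50,000) × 55.8 = 7.254
  Tier 3, day shift: (7,500/50,000) × 64.1 = 9.615
  Tier 3, evening shift: (22,000/50,000) × 61.7 = 27.148
Post-stratified estimate = 56.767 → 56.8%.

56.8%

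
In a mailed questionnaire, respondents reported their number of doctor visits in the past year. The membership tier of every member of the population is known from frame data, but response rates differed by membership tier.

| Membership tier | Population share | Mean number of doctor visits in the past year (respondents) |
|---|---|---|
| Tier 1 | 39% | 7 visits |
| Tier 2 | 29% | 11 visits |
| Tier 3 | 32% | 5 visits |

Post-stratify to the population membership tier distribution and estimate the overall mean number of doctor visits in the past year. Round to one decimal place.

7.5

Post-stratification weights by population share, not respondent share:
  Tier 1: 0.39 × 7 = 2.73
  Tier 2: 0.29 × 11 = 3.19
  Tier 3: 0.32 × 5 = 1.6
Post-stratified estimate = 7.52 → 7.5.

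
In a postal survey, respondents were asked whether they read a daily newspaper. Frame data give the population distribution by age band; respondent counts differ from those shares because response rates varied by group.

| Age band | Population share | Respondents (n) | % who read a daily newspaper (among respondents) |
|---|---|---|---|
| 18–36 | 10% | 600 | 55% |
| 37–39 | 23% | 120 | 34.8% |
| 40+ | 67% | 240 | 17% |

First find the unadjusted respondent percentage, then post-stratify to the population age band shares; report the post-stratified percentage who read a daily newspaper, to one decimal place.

Unadjusted (pooled respondent) estimate weights by respondent counts:
  (600/960)×55 + (120/960)×34.8 + (240/960)×17 = 42.975%
Post-stratified estimate weights by population shares:
  0.1×55 + 0.23×34.8 + 0.67×17 = 24.894%

24.9%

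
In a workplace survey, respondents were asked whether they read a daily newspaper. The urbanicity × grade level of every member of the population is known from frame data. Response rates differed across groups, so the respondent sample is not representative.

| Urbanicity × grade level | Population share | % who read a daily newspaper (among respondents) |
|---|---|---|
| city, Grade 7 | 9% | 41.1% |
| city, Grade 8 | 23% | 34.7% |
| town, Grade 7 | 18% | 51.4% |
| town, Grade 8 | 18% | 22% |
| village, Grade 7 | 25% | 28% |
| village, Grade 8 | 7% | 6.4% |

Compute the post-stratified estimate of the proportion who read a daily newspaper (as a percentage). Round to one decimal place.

32.3%

Weight each group's respondent value by its population share:
  city, Grade 7: 0.09 × 41.1 = 3.699
  city, Grade 8: 0.23 × 34.7 = 7.981
  town, Grade 7: 0.18 × 51.4 = 9.252
  town, Grade 8: 0.18 × 22 = 3.96
  village, Grade 7: 0.25 × 28 = 7
  village, Grade 8: 0.07 × 6.4 = 0.448
Post-stratified estimate = 32.34 → 32.3%.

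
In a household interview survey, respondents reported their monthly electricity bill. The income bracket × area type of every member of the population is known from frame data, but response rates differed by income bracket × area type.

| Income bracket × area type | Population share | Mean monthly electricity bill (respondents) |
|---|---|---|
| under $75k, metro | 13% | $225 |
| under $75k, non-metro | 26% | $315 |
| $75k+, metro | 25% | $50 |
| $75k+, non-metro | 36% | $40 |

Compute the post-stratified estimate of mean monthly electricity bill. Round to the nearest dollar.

Weight each group's respondent value by its population share:
  under $75k, metro: 0.13 × 225 = 29.25
  under $75k, non-metro: 0.26 × 315 = 81.9
  $75k+, metro: 0.25 × 50 = 12.5
  $75k+, non-metro: 0.36 × 40 = 14.4
Post-stratified estimate = 138.05 → $138.

$138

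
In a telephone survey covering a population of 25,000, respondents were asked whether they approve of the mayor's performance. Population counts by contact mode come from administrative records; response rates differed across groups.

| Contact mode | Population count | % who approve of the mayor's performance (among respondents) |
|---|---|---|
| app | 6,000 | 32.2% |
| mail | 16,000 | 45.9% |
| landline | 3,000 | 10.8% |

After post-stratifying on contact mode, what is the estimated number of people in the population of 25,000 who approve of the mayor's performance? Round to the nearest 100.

Estimated count per cell = population count × respondent percentage:
  app: 6,000 × 32.2% = 1932
  mail: 16,000 × 45.9% = 7344
  landline: 3,000 × 10.8% = 324
Estimated total = 9600 → 9,600.

9,600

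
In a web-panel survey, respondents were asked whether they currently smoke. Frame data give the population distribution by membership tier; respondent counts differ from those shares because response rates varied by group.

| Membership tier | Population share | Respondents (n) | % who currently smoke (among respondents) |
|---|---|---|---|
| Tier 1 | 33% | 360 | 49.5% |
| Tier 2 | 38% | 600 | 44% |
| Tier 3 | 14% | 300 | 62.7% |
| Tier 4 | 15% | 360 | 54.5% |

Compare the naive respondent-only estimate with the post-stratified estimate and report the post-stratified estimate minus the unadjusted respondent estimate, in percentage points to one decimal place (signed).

-1.0 percentage points

Without adjustment, the pooled respondent share is:
  (360/1620)×49.5 + (600/1620)×44 + (300/1620)×62.7 + (360/1620)×54.5 = 51.0185%
Reweighting by population membership tier shares:
  0.33×49.5 + 0.38×44 + 0.14×62.7 + 0.15×54.5 = 50.008%
Difference = 50.008 − 51.0185 = -1.0105 pp.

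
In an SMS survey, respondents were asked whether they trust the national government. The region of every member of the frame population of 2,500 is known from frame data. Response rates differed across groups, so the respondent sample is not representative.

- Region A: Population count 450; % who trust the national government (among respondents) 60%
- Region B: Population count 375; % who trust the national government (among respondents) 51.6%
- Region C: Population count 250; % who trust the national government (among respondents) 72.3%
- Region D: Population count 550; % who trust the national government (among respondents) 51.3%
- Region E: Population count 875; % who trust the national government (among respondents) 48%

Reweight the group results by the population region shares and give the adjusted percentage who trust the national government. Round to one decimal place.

53.9%

Each cell contributes population-share × respondent value:
  Region A: (450/2,500) × 60 = 10.8
  Region B: (375/2,500) × 51.6 = 7.74
  Region C: (250/2,500) × 72.3 = 7.23
  Region D: (550/2,500) × 51.3 = 11.286
  Region E: (875/2,500) × 48 = 16.8
Post-stratified estimate = 53.856 → 53.9%.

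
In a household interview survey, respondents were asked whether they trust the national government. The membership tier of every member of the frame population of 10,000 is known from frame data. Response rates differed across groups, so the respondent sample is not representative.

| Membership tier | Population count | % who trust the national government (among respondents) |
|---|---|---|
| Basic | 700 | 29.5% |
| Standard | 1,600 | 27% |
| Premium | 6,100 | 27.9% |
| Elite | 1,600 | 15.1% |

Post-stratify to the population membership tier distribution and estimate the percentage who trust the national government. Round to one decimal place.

Weight each group's respondent value by its population share:
  Basic: (700/10,000) × 29.5 = 2.065
  Standard: (1,600/10,000) × 27 = 4.32
  Premium: (6,100/10,000) × 27.9 = 17.019
  Elite: (1,600/10,000) × 15.1 = 2.416
Post-stratified estimate = 25.82 → 25.8%.

25.8%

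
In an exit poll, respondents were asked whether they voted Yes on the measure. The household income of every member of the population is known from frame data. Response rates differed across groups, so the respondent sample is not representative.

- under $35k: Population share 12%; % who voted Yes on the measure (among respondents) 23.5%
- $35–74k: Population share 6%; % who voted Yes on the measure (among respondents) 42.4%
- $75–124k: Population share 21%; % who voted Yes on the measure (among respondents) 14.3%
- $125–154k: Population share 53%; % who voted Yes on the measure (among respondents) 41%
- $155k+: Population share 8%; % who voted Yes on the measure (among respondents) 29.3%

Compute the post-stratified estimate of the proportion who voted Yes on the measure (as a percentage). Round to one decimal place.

32.4%

Each cell contributes population-share × respondent value:
  under $35k: 0.12 × 23.5 = 2.82
  $35–74k: 0.06 × 42.4 = 2.544
  $75–124k: 0.21 × 14.3 = 3.003
  $125–154k: 0.53 × 41 = 21.73
  $155k+: 0.08 × 29.3 = 2.344
Post-stratified estimate = 32.441 → 32.4%.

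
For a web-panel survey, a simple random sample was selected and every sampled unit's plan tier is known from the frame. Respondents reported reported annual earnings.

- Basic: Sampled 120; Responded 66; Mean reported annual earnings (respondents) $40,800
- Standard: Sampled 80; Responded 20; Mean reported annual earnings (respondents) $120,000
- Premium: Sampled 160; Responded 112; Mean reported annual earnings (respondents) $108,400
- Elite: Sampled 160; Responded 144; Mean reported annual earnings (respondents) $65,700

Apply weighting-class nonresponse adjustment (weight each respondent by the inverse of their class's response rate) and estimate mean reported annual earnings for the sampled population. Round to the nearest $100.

Response rates by class: Basic 66/120 = 55%, Standard 20/80 = 25%, Premium 112/160 = 70%, Elite 144/160 = 90%.
Each respondent's weight = sampled/responded in their class; summing within a class gives n_sampled, so:
  Basic: 120 × 40,800 = 4,896,000
  Standard: 80 × 120,000 = 9,600,000
  Premium: 160 × 108,400 = 17,344,000
  Elite: 160 × 65,700 = 10,512,000
Adjusted estimate = 42,352,000 / 520 = 81446.2 → $81,400.

$81,400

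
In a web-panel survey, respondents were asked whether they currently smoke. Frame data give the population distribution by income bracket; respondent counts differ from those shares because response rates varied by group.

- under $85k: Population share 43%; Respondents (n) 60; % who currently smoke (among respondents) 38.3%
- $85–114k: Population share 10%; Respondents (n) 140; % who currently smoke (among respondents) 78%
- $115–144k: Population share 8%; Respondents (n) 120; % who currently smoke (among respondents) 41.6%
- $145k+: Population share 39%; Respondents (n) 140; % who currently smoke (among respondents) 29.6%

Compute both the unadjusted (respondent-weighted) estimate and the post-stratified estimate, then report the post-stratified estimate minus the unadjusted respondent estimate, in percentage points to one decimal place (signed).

-9.5 percentage points

Naive respondent-only estimate (weights = respondent counts):
  (60/460)×38.3 + (140/460)×78 + (120/460)×41.6 + (140/460)×29.6 = 48.5957%
Post-stratifying to population shares instead:
  0.43×38.3 + 0.1×78 + 0.08×41.6 + 0.39×29.6 = 39.141%
Difference = 39.141 − 48.5957 = -9.4547 pp.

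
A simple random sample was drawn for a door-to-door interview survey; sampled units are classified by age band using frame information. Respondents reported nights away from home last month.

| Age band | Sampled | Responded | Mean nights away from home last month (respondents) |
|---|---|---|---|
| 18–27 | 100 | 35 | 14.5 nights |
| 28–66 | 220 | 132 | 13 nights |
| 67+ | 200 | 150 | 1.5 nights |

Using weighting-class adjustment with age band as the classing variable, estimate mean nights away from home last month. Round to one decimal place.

Class response rates: 18–27 35/100 = 35%, 28–66 132/220 = 60%, 67+ 150/200 = 75%.
Each respondent's weight = sampled/responded in their class; summing within a class gives n_sampled, so:
  18–27: 100 × 14.5 = 1450
  28–66: 220 × 13 = 2860
  67+: 200 × 1.5 = 300
Adjusted estimate = 4610 / 520 = 8.86538 → 8.9.

8.9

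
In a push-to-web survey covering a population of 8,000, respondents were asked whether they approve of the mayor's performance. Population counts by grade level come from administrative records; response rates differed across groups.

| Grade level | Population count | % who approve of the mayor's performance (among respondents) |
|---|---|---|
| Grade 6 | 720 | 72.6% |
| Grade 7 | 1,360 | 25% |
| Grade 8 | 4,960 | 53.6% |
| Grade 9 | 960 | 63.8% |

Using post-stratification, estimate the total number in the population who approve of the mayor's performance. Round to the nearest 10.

4,130

Each cell contributes its population count × the respondent rate:
  Grade 6: 720 × 72.6% = 522.72
  Grade 7: 1,360 × 25% = 340
  Grade 8: 4,960 × 53.6% = 2658.56
  Grade 9: 960 × 63.8% = 612.48
Estimated total = 4133.76 → 4,130.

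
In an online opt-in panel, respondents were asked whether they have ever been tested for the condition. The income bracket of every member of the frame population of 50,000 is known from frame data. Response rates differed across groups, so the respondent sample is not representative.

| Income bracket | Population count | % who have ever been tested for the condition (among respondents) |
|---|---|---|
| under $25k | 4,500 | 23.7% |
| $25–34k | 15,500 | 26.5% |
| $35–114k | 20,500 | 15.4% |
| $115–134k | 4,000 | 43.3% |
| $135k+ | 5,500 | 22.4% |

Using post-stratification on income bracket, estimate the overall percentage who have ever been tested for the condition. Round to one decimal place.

Post-stratification weights by population share, not respondent share:
  under $25k: (4,500/50,000) × 23.7 = 2.133
  $25–34k: (15,500/50,000) × 26.5 = 8.215
  $35–114k: (20,500/50,000) × 15.4 = 6.314
  $115–134k: (4,000/50,000) × 43.3 = 3.464
  $135k+: (5,500/50,000) × 22.4 = 2.464
Post-stratified estimate = 22.59 → 22.6%.

22.6%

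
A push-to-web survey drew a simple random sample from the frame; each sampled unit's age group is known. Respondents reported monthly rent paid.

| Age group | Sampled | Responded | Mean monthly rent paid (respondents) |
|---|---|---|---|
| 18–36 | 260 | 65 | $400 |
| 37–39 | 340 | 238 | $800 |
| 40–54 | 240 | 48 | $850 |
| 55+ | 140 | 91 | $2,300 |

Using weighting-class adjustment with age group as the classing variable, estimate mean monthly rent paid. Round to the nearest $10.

$920

Class response rates: 18–36 65/260 = 25%, 37–39 238/340 = 70%, 40–54 48/240 = 20%, 55+ 91/140 = 65%.
Each respondent's weight = sampled/responded in their class; summing within a class gives n_sampled, so:
  18–36: 260 × 400 = 104,000
  37–39: 340 × 800 = 272,000
  40–54: 240 × 850 = 204,000
  55+: 140 × 2300 = 322,000
Adjusted estimate = 902,000 / 980 = 920.408 → $920.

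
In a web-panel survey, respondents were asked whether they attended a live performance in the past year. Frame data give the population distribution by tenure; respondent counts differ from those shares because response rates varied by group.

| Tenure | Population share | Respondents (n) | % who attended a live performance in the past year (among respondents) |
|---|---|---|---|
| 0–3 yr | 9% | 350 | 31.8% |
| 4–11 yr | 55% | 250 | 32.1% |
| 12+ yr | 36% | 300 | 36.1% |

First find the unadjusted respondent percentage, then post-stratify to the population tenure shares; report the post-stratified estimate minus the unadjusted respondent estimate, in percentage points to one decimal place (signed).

+0.2 percentage points

Naive respondent-only estimate (weights = respondent counts):
  (350/900)×31.8 + (250/900)×32.1 + (300/900)×36.1 = 33.3167%
Post-stratifying to population shares instead:
  0.09×31.8 + 0.55×32.1 + 0.36×36.1 = 33.513%
Difference = 33.513 − 33.3167 = 0.1963 pp.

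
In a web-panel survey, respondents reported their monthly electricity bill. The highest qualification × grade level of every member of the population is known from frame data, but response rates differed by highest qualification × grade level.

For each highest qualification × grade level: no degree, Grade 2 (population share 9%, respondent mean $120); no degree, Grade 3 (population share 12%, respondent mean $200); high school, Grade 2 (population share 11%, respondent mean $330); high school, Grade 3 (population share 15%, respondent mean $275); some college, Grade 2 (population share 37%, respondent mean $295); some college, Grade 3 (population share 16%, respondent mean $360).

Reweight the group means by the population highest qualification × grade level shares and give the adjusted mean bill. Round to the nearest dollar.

Weight each group's respondent value by its population share:
  no degree, Grade 2: 0.09 × 120 = 10.8
  no degree, Grade 3: 0.12 × 200 = 24
  high school, Grade 2: 0.11 × 330 = 36.3
  high school, Grade 3: 0.15 × 275 = 41.25
  some college, Grade 2: 0.37 × 295 = 109.15
  some college, Grade 3: 0.16 × 360 = 57.6
Post-stratified estimate = 279.1 → $279.

$279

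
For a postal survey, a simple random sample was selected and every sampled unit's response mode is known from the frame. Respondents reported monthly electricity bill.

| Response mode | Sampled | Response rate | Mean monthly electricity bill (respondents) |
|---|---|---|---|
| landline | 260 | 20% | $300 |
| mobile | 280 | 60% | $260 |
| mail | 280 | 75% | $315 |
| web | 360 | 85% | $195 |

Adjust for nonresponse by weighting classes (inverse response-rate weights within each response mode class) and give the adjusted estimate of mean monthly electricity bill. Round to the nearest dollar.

Inverse-response-rate weighting restores each class to its sampled count, so class totals weight by n_sampled:
  landline: 260 × 300 = 78,000
  mobile: 280 × 260 = 72,800
  mail: 280 × 315 = 88,200
  web: 360 × 195 = 70,200
Adjusted estimate = 309,200 / 1,180 = 262.034 → $262.

$262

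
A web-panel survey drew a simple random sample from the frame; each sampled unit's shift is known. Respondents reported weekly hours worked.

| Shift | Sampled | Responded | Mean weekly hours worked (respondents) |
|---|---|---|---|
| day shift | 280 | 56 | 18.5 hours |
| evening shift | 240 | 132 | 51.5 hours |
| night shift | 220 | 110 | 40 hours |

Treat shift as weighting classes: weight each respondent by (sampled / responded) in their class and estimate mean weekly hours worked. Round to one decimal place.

35.6

Class response rates: day shift 56/280 = 20%, evening shift 132/240 = 55%, night shift 110/220 = 50%.
Weighting each respondent by the inverse class response rate inflates each class back to its sampled size, so the class weight is n_sampled:
  day shift: 280 × 18.5 = 5180
  evening shift: 240 × 51.5 = 12,360
  night shift: 220 × 40 = 8800
Adjusted estimate = 26,340 / 740 = 35.5946 → 35.6.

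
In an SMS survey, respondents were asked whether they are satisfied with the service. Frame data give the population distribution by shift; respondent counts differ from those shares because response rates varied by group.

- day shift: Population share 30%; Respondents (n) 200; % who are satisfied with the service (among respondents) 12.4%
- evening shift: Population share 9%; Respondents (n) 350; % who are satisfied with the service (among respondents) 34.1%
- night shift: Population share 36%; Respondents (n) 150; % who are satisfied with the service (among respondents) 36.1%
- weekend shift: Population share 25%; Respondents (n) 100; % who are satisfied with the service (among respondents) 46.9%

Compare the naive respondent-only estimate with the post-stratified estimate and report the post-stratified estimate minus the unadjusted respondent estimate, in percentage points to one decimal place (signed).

Unadjusted (pooled respondent) estimate weights by respondent counts:
  (200/800)×12.4 + (350/800)×34.1 + (150/800)×36.1 + (100/800)×46.9 = 30.65%
Reweighting by population shift shares:
  0.3×12.4 + 0.09×34.1 + 0.36×36.1 + 0.25×46.9 = 31.51%
Difference = 31.51 − 30.65 = 0.86 pp.

+0.9 percentage points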